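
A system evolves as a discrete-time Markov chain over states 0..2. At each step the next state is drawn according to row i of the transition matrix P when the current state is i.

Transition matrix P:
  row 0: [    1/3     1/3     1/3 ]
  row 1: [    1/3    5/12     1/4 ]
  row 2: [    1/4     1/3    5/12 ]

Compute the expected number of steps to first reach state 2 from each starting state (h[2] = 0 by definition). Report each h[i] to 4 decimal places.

First-step conditioning: h[2] = 0; for i ≠ 2, h[i] = 1 + Σ_k P[i][k]·h[k].
  h[0] = 1 + 1/3·h[0] + 1/3·h[1]
  h[1] = 1 + 1/3·h[0] + 5/12·h[1]
Solving the 2×2 linear system over states ≠ 2 gives exactly h = [33/10, 18/5, 0] (h[2] = 0 is the target).

h = [3.3000, 3.6000, 0.0000]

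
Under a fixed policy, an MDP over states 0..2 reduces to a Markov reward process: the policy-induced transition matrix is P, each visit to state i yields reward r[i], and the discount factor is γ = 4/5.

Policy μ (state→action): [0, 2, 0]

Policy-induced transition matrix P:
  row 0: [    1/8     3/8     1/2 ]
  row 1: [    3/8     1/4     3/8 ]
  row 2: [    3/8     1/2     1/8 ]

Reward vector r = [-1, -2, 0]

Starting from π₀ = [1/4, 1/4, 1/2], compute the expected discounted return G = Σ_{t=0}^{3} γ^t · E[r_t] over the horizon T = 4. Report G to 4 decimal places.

t=0: π = [0.2500, 0.2500, 0.5000], E[r] = -0.7500, γ^t·E[r] = -0.750000, running G = -0.750000
t=1: π = [0.3125, 0.4063, 0.2813], E[r] = -1.1250, γ^t·E[r] = -0.900000, running G = -1.650000
t=2: π = [0.2969, 0.3594, 0.3438], E[r] = -1.0156, γ^t·E[r] = -0.650000, running G = -2.300000
t=3: π = [0.3008, 0.3730, 0.3262], E[r] = -1.0469, γ^t·E[r] = -0.536000, running G = -2.836000

G = -2.8360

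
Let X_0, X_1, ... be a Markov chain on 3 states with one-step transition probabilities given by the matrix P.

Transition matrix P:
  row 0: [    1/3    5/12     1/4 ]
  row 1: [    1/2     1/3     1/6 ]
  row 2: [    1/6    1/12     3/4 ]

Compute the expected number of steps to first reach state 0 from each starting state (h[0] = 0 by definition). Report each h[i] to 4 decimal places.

h = [0.0000, 2.7273, 4.9091]

First-step conditioning: h[0] = 0; for i ≠ 0, h[i] = 1 + Σ_k P[i][k]·h[k].
  h[1] = 1 + 1/3·h[1] + 1/6·h[2]
  h[2] = 1 + 1/12·h[1] + 3/4·h[2]
Solving the 2×2 linear system over states ≠ 0 gives exactly h = [0, 30/11, 54/11] (h[0] = 0 is the target).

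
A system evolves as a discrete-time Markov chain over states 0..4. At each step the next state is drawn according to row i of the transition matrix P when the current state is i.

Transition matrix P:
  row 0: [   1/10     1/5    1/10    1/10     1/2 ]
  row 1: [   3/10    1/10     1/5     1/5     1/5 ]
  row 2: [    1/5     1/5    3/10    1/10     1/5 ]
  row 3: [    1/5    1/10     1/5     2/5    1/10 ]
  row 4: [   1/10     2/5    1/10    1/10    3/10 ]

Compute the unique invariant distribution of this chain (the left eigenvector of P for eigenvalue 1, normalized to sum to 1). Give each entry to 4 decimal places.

π = [0.1774, 0.2137, 0.1734, 0.1734, 0.2621]

Balance equations π_j = Σ_i π_i·P[i][j]:
  π_0 = 1/10·π_0 + 3/10·π_1 + 1/5·π_2 + 1/5·π_3 + 1/10·π_4
  π_1 = 1/5·π_0 + 1/10·π_1 + 1/5·π_2 + 1/10·π_3 + 2/5·π_4
  π_2 = 1/10·π_0 + 1/5·π_1 + 3/10·π_2 + 1/5·π_3 + 1/10·π_4
  π_3 = 1/10·π_0 + 1/5·π_1 + 1/10·π_2 + 2/5·π_3 + 1/10·π_4
  normalize: π_0 + π_1 + π_2 + π_3 + π_4 = 1
Solving the linear system gives exactly π = [11/62, 53/248, 43/248, 43/248, 65/248].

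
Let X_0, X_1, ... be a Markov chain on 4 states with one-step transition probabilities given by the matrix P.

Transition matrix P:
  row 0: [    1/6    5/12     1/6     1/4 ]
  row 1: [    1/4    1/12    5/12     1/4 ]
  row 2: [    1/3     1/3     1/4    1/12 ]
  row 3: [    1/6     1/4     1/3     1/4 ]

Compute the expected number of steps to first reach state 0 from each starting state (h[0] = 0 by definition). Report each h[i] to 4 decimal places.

h = [0.0000, 3.8088, 3.4876, 4.1530]

First-step conditioning: h[0] = 0; for i ≠ 0, h[i] = 1 + Σ_k P[i][k]·h[k].
  h[1] = 1 + 1/12·h[1] + 5/12·h[2] + 1/4·h[3]
  h[2] = 1 + 1/3·h[1] + 1/4·h[2] + 1/12·h[3]
  h[3] = 1 + 1/4·h[1] + 1/3·h[2] + 1/4·h[3]
Solving the 3×3 linear system over states ≠ 0 gives exactly h = [0, 1992/523, 1824/523, 2172/523] (h[0] = 0 is the target).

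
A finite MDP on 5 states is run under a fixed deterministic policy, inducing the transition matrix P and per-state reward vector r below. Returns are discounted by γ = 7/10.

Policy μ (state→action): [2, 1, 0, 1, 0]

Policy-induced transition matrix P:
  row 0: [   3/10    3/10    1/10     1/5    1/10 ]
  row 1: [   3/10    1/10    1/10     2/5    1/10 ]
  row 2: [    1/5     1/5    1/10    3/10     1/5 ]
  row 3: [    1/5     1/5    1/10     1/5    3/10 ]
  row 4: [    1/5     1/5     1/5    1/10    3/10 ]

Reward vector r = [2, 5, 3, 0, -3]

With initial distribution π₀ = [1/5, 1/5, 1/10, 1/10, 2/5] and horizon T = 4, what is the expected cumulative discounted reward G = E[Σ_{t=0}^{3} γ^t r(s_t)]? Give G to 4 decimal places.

G = 2.4517

t=0: π = [0.2000, 0.2000, 0.1000, 0.1000, 0.4000], E[r] = 0.5000, γ^t·E[r] = 0.500000, running G = 0.500000
t=1: π = [0.2400, 0.2000, 0.1400, 0.2100, 0.2100], E[r] = 1.2700, γ^t·E[r] = 0.889000, running G = 1.389000
t=2: π = [0.2440, 0.2040, 0.1210, 0.2330, 0.1980], E[r] = 1.2770, γ^t·E[r] = 0.625730, running G = 2.014730
t=3: π = [0.2448, 0.2040, 0.1198, 0.2331, 0.1983], E[r] = 1.2741, γ^t·E[r] = 0.437016, running G = 2.451746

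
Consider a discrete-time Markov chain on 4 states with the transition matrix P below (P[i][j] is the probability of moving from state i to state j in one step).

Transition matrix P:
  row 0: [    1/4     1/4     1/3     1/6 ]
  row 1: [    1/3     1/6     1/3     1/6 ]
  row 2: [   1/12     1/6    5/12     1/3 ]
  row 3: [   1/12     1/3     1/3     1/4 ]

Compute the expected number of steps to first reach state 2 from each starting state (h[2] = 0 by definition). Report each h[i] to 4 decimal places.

h = [3.0000, 3.0000, 0.0000, 3.0000]

First-step conditioning: h[2] = 0; for i ≠ 2, h[i] = 1 + Σ_k P[i][k]·h[k].
  h[0] = 1 + 1/4·h[0] + 1/4·h[1] + 1/6·h[3]
  h[1] = 1 + 1/3·h[0] + 1/6·h[1] + 1/6·h[3]
  h[3] = 1 + 1/12·h[0] + 1/3·h[1] + 1/4·h[3]
Solving the 3×3 linear system over states ≠ 2 gives exactly h = [3, 3, 0, 3] (h[2] = 0 is the target).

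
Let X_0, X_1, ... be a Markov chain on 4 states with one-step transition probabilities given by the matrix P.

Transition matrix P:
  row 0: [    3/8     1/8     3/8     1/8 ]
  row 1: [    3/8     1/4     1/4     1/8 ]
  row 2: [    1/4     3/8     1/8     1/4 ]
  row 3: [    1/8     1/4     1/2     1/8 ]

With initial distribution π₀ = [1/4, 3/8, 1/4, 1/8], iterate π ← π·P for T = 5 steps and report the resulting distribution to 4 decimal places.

t=0: π = [0.2500, 0.3750, 0.2500, 0.1250]
t=1: π = [0.3125, 0.2500, 0.2813, 0.1563]
t=2: π = [0.3008, 0.2461, 0.2930, 0.1602]
t=3: π = [0.2983, 0.2490, 0.2910, 0.1616]
t=4: π = [0.2982, 0.2491, 0.2913, 0.1614]
t=5: π = [0.2982, 0.2491, 0.2912, 0.1614]

π = [0.2982, 0.2491, 0.2912, 0.1614]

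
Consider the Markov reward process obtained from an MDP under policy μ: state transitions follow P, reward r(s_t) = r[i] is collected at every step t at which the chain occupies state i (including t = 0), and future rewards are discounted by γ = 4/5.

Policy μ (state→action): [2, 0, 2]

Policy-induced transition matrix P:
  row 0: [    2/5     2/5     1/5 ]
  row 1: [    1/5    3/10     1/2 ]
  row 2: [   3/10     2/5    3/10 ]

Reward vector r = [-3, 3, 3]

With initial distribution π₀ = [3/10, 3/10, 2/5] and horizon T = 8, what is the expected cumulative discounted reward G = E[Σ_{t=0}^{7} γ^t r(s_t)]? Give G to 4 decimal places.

G = 5.0930

t=0: π = [0.3000, 0.3000, 0.4000], E[r] = 1.2000, γ^t·E[r] = 1.200000, running G = 1.200000
t=1: π = [0.3000, 0.3700, 0.3300], E[r] = 1.2000, γ^t·E[r] = 0.960000, running G = 2.160000
t=2: π = [0.2930, 0.3630, 0.3440], E[r] = 1.2420, γ^t·E[r] = 0.794880, running G = 2.954880
t=3: π = [0.2930, 0.3637, 0.3433], E[r] = 1.2420, γ^t·E[r] = 0.635904, running G = 3.590784
t=4: π = [0.2929, 0.3636, 0.3434], E[r] = 1.2424, γ^t·E[r] = 0.508895, running G = 4.099679
t=5: π = [0.2929, 0.3636, 0.3434], E[r] = 1.2424, γ^t·E[r] = 0.407116, running G = 4.506795
t=6: π = [0.2929, 0.3636, 0.3434], E[r] = 1.2424, γ^t·E[r] = 0.325694, running G = 4.832489
t=7: π = [0.2929, 0.3636, 0.3434], E[r] = 1.2424, γ^t·E[r] = 0.260555, running G = 5.093045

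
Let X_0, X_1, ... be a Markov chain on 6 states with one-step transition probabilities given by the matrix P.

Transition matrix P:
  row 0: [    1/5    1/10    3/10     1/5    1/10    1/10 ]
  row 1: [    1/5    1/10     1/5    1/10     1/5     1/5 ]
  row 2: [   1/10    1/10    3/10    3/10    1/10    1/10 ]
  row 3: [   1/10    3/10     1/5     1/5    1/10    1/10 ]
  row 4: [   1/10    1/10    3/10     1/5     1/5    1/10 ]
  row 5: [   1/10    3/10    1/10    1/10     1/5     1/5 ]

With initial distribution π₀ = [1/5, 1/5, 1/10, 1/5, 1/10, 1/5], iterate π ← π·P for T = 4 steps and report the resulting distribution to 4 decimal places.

π = [0.1294, 0.1647, 0.2383, 0.1945, 0.1438, 0.1294]

t=0: π = [0.2000, 0.2000, 0.1000, 0.2000, 0.1000, 0.2000]
t=1: π = [0.1400, 0.1800, 0.2200, 0.1700, 0.1500, 0.1400]
t=2: π = [0.1320, 0.1620, 0.2370, 0.1900, 0.1470, 0.1320]
t=3: π = [0.1294, 0.1644, 0.2384, 0.1943, 0.1441, 0.1294]
t=4: π = [0.1294, 0.1647, 0.2383, 0.1945, 0.1438, 0.1294]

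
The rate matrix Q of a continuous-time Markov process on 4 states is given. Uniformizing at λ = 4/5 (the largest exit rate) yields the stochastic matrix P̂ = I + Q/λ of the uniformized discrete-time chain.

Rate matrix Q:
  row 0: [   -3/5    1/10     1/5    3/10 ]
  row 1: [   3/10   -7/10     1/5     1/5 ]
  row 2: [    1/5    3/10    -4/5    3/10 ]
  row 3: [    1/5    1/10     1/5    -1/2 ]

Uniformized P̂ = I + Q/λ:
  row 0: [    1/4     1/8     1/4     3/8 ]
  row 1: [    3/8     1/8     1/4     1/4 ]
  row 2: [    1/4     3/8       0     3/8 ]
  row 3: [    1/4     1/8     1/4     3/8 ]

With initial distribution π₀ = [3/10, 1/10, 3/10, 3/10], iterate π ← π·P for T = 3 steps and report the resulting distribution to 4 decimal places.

t=0: π = [0.3000, 0.1000, 0.3000, 0.3000]
t=1: π = [0.2625, 0.2000, 0.1750, 0.3625]
t=2: π = [0.2750, 0.1688, 0.2063, 0.3500]
t=3: π = [0.2711, 0.1766, 0.1984, 0.3539]

π = [0.2711, 0.1766, 0.1984, 0.3539]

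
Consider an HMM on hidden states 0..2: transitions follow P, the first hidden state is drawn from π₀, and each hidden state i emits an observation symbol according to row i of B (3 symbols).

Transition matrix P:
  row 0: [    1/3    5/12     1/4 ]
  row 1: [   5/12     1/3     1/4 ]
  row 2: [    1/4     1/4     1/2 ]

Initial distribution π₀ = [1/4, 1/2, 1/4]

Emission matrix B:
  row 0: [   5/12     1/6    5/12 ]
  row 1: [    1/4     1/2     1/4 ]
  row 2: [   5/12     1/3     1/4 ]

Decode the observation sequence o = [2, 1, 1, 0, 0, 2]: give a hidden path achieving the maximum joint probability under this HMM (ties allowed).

path = [0, 1, 1, 0, 0, 0]

t=0: δ = [1.042e-01, 1.250e-01, 6.250e-02]  (obs o_0=2)
t=1: δ = [8.681e-03, 2.170e-02, 1.042e-02]  ψ = [1, 0, 1]  (obs o_1=1)
t=2: δ = [1.507e-03, 3.617e-03, 1.808e-03]  ψ = [1, 1, 1]  (obs o_2=1)
t=3: δ = [6.279e-04, 3.014e-04, 3.768e-04]  ψ = [1, 1, 1]  (obs o_3=0)
t=4: δ = [8.721e-05, 6.541e-05, 7.849e-05]  ψ = [0, 0, 2]  (obs o_4=0)
t=5: δ = [1.211e-05, 9.085e-06, 9.811e-06]  ψ = [0, 0, 2]  (obs o_5=2)
backtrack: best end state = 0; path = [0, 1, 1, 0, 0, 0]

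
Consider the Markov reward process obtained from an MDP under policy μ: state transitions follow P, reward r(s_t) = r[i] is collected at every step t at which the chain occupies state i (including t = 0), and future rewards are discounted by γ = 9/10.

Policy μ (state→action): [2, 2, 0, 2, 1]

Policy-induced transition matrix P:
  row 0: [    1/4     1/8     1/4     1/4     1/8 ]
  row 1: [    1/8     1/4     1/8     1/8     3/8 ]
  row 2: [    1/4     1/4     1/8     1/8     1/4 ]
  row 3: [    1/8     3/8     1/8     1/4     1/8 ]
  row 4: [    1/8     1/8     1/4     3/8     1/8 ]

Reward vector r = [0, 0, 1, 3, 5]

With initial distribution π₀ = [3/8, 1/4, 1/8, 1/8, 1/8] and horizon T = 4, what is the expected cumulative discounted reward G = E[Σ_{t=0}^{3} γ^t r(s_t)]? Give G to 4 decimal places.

G = 5.6558

t=0: π = [0.3750, 0.2500, 0.1250, 0.1250, 0.1250], E[r] = 1.1250, γ^t·E[r] = 1.125000, running G = 1.125000
t=1: π = [0.1875, 0.2031, 0.1875, 0.2188, 0.2031], E[r] = 1.8594, γ^t·E[r] = 1.673438, running G = 2.798438
t=2: π = [0.1719, 0.2285, 0.1738, 0.2266, 0.1992], E[r] = 1.8496, γ^t·E[r] = 1.498184, running G = 4.296621
t=3: π = [0.1682, 0.2319, 0.1714, 0.2246, 0.2039], E[r] = 1.8645, γ^t·E[r] = 1.359222, running G = 5.655843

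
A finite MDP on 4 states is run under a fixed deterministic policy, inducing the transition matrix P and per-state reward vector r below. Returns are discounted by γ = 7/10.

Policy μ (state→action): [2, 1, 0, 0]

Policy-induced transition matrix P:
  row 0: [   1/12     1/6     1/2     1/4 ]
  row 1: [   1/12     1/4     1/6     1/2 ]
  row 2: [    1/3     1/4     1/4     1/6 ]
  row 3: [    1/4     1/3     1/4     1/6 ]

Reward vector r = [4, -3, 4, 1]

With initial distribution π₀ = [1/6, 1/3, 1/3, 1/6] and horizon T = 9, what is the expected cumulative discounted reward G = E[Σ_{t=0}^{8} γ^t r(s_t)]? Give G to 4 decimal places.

G = 4.2279

t=0: π = [0.1667, 0.3333, 0.3333, 0.1667], E[r] = 1.1667, γ^t·E[r] = 1.166667, running G = 1.166667
t=1: π = [0.1944, 0.2500, 0.2639, 0.2917], E[r] = 1.3750, γ^t·E[r] = 0.962500, running G = 2.129167
t=2: π = [0.1979, 0.2581, 0.2778, 0.2662], E[r] = 1.3947, γ^t·E[r] = 0.683391, running G = 2.812558
t=3: π = [0.1971, 0.2557, 0.2780, 0.2692], E[r] = 1.4026, γ^t·E[r] = 0.481087, running G = 3.293644
t=4: π = [0.1977, 0.2560, 0.2780, 0.2683], E[r] = 1.4030, γ^t·E[r] = 0.336859, running G = 3.630504
t=5: π = [0.1975, 0.2559, 0.2781, 0.2685], E[r] = 1.4034, γ^t·E[r] = 0.235864, running G = 3.866368
t=6: π = [0.1976, 0.2559, 0.2781, 0.2684], E[r] = 1.4034, γ^t·E[r] = 0.165103, running G = 4.031471
t=7: π = [0.1976, 0.2559, 0.2781, 0.2684], E[r] = 1.4034, γ^t·E[r] = 0.115574, running G = 4.147045
t=8: π = [0.1976, 0.2559, 0.2781, 0.2684], E[r] = 1.4034, γ^t·E[r] = 0.080902, running G = 4.227947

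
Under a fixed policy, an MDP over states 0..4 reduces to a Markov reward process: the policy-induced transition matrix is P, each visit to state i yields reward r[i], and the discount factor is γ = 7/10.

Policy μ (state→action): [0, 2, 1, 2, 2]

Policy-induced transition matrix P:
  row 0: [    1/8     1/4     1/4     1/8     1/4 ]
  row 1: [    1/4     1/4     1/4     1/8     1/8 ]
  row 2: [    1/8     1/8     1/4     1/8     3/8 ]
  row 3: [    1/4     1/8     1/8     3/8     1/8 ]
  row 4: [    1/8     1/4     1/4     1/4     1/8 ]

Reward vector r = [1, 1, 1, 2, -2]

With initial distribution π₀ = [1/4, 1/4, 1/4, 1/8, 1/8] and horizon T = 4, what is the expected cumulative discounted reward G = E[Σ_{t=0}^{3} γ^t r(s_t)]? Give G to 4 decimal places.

t=0: π = [0.2500, 0.2500, 0.2500, 0.1250, 0.1250], E[r] = 0.7500, γ^t·E[r] = 0.750000, running G = 0.750000
t=1: π = [0.1719, 0.2031, 0.2344, 0.1719, 0.2188], E[r] = 0.5156, γ^t·E[r] = 0.360938, running G = 1.110938
t=2: π = [0.1719, 0.1992, 0.2285, 0.1953, 0.2051], E[r] = 0.5801, γ^t·E[r] = 0.284238, running G = 1.395176
t=3: π = [0.1743, 0.1970, 0.2256, 0.1995, 0.2036], E[r] = 0.5886, γ^t·E[r] = 0.201898, running G = 1.597073

G = 1.5971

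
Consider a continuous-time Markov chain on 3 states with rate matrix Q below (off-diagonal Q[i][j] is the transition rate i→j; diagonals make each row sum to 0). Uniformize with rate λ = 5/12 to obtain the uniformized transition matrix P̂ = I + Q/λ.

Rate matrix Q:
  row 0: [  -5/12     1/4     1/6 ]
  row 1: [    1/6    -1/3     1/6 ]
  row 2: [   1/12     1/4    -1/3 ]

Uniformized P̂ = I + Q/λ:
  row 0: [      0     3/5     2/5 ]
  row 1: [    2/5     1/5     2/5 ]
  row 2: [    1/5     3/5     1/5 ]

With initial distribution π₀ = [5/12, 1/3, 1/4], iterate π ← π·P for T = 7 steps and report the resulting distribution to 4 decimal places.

t=0: π = [0.4167, 0.3333, 0.2500]
t=1: π = [0.1833, 0.4667, 0.3500]
t=2: π = [0.2567, 0.4133, 0.3300]
t=3: π = [0.2313, 0.4347, 0.3340]
t=4: π = [0.2407, 0.4261, 0.3332]
t=5: π = [0.2371, 0.4295, 0.3334]
t=6: π = [0.2385, 0.4282, 0.3333]
t=7: π = [0.2379, 0.4287, 0.3333]

π = [0.2379, 0.4287, 0.3333]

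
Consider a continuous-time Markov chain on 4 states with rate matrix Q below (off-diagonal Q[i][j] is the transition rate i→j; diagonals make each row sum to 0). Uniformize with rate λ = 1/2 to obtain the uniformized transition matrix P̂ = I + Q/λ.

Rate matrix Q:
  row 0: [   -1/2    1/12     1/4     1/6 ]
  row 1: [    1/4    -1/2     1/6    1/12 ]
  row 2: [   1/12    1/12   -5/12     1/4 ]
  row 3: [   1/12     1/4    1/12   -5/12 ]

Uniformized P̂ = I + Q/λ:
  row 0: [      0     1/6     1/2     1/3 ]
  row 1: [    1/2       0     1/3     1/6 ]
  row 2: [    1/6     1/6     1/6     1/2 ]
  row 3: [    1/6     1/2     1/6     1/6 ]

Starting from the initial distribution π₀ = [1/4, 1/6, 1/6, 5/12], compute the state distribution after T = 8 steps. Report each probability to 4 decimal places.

t=0: π = [0.2500, 0.1667, 0.1667, 0.4167]
t=1: π = [0.1806, 0.2778, 0.2778, 0.2639]
t=2: π = [0.2292, 0.2083, 0.2731, 0.2894]
t=3: π = [0.1979, 0.2284, 0.2778, 0.2959]
t=4: π = [0.2098, 0.2272, 0.2707, 0.2922]
t=5: π = [0.2074, 0.2262, 0.2745, 0.2919]
t=6: π = [0.2075, 0.2263, 0.2735, 0.2927]
t=7: π = [0.2075, 0.2265, 0.2735, 0.2924]
t=8: π = [0.2076, 0.2264, 0.2736, 0.2924]

π = [0.2076, 0.2264, 0.2736, 0.2924]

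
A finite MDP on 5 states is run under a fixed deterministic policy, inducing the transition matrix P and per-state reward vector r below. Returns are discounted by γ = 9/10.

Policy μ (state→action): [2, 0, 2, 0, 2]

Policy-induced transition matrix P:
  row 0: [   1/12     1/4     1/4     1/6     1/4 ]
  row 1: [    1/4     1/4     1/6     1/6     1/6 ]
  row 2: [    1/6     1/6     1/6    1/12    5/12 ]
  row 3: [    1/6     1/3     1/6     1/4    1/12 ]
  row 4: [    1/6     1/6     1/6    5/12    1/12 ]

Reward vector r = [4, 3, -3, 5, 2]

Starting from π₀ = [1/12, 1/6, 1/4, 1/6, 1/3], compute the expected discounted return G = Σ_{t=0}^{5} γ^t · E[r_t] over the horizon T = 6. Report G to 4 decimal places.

t=0: π = [0.0833, 0.1667, 0.2500, 0.1667, 0.3333], E[r] = 1.5833, γ^t·E[r] = 1.583333, running G = 1.583333
t=1: π = [0.1736, 0.2153, 0.1736, 0.2431, 0.1944], E[r] = 2.4236, γ^t·E[r] = 2.181250, running G = 3.764583
t=2: π = [0.1701, 0.2396, 0.1811, 0.2211, 0.1881], E[r] = 2.3374, γ^t·E[r] = 1.893281, running G = 5.657865
t=3: π = [0.1725, 0.2377, 0.1808, 0.2170, 0.1920], E[r] = 2.3294, γ^t·E[r] = 1.698117, running G = 7.355982
t=4: π = [0.1721, 0.2370, 0.1810, 0.2177, 0.1922], E[r] = 2.3291, γ^t·E[r] = 1.528116, running G = 8.884097
t=5: π = [0.1721, 0.2370, 0.1810, 0.2178, 0.1921], E[r] = 2.3294, γ^t·E[r] = 1.375508, running G = 10.259606

G = 10.2596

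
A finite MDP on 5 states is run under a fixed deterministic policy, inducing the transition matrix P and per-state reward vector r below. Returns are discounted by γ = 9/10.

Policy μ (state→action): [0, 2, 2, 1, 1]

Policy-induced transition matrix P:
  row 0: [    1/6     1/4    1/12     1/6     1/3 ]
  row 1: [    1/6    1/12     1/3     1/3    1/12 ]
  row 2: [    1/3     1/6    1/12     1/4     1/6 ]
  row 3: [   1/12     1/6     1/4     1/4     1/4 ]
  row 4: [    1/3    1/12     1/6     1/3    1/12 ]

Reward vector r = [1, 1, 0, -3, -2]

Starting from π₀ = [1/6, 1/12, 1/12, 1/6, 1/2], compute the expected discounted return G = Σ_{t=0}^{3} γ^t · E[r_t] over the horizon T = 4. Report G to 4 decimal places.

G = -3.2133

t=0: π = [0.1667, 0.0833, 0.0833, 0.1667, 0.5000], E[r] = -1.2500, γ^t·E[r] = -1.250000, running G = -1.250000
t=1: π = [0.2500, 0.1319, 0.1736, 0.2847, 0.1597], E[r] = -0.7917, γ^t·E[r] = -0.712500, running G = -1.962500
t=2: π = [0.1985, 0.1632, 0.1771, 0.2535, 0.2078], E[r] = -0.8142, γ^t·E[r] = -0.659531, running G = -2.622031
t=3: π = [0.2097, 0.1523, 0.1837, 0.2644, 0.1900], E[r] = -0.8111, γ^t·E[r] = -0.591258, running G = -3.213289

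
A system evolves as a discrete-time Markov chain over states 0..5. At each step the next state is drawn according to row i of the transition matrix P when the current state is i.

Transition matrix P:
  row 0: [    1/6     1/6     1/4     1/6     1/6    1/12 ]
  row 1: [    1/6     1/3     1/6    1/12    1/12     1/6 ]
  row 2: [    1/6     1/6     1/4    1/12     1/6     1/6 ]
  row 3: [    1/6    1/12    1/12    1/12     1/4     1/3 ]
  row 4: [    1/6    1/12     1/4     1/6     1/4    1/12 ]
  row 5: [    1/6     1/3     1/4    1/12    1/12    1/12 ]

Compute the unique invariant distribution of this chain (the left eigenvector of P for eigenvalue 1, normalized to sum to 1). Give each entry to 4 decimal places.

Balance equations π_j = Σ_i π_i·P[i][j]:
  π_0 = 1/6·π_0 + 1/6·π_1 + 1/6·π_2 + 1/6·π_3 + 1/6·π_4 + 1/6·π_5
  π_1 = 1/6·π_0 + 1/3·π_1 + 1/6·π_2 + 1/12·π_3 + 1/12·π_4 + 1/3·π_5
  π_2 = 1/4·π_0 + 1/6·π_1 + 1/4·π_2 + 1/12·π_3 + 1/4·π_4 + 1/4·π_5
  π_3 = 1/6·π_0 + 1/12·π_1 + 1/12·π_2 + 1/12·π_3 + 1/6·π_4 + 1/12·π_5
  π_4 = 1/6·π_0 + 1/12·π_1 + 1/6·π_2 + 1/4·π_3 + 1/4·π_4 + 1/12·π_5
  normalize: π_0 + π_1 + π_2 + π_3 + π_4 + π_5 = 1
Solving the linear system gives exactly π = [1/6, 10148/50223, 21569/100446, 11107/100446, 16097/100446, 7318/50223].

π = [0.1667, 0.2021, 0.2147, 0.1106, 0.1603, 0.1457]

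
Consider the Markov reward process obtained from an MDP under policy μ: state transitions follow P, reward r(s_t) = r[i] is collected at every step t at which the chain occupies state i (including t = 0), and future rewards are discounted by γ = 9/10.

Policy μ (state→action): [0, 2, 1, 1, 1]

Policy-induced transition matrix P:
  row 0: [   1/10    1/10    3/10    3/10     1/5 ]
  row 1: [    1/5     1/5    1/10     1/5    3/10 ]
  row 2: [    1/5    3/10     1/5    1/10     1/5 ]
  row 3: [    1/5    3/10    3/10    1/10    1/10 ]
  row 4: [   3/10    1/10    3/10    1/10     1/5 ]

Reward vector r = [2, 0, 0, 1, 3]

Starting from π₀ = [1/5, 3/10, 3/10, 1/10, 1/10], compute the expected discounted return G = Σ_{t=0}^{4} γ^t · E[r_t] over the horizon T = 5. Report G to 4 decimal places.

G = 4.4658

t=0: π = [0.2000, 0.3000, 0.3000, 0.1000, 0.1000], E[r] = 0.8000, γ^t·E[r] = 0.800000, running G = 0.800000
t=1: π = [0.1900, 0.2100, 0.2100, 0.1700, 0.2200], E[r] = 1.2100, γ^t·E[r] = 1.089000, running G = 1.889000
t=2: π = [0.2030, 0.1970, 0.2370, 0.1590, 0.2040], E[r] = 1.1770, γ^t·E[r] = 0.953370, running G = 2.842370
t=3: π = [0.2001, 0.1989, 0.2369, 0.1603, 0.2038], E[r] = 1.1719, γ^t·E[r] = 0.854315, running G = 3.696685
t=4: π = [0.2004, 0.1993, 0.2365, 0.1599, 0.2039], E[r] = 1.1722, γ^t·E[r] = 0.769100, running G = 4.465785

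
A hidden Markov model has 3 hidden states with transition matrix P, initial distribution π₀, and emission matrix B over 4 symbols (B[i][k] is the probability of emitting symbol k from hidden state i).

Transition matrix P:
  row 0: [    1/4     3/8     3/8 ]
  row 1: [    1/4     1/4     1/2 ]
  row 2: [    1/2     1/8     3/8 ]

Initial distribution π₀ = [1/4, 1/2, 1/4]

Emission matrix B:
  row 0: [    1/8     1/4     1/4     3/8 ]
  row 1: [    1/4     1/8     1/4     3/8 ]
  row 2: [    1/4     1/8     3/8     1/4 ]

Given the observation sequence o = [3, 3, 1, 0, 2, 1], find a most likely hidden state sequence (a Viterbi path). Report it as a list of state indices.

path = [1, 2, 0, 1, 2, 0]

t=0: δ = [9.375e-02, 1.875e-01, 6.250e-02]  (obs o_0=3)
t=1: δ = [1.758e-02, 1.758e-02, 2.344e-02]  ψ = [1, 1, 1]  (obs o_1=3)
t=2: δ = [2.930e-03, 8.240e-04, 1.099e-03]  ψ = [2, 0, 1]  (obs o_2=1)
t=3: δ = [9.155e-05, 2.747e-04, 2.747e-04]  ψ = [0, 0, 0]  (obs o_3=0)
t=4: δ = [3.433e-05, 1.717e-05, 5.150e-05]  ψ = [2, 1, 1]  (obs o_4=2)
t=5: δ = [6.437e-06, 1.609e-06, 2.414e-06]  ψ = [2, 0, 2]  (obs o_5=1)
backtrack: best end state = 0; path = [1, 2, 0, 1, 2, 0]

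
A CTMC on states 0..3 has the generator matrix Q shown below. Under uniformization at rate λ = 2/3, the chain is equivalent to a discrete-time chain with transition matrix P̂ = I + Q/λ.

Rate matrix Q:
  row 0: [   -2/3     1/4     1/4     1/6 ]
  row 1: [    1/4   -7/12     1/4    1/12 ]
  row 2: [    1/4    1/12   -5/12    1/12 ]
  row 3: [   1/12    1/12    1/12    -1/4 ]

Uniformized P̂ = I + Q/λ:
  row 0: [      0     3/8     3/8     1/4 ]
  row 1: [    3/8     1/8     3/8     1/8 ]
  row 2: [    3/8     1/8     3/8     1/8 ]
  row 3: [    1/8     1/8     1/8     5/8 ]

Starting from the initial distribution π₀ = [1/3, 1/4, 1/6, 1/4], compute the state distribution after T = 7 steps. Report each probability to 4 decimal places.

π = [0.2174, 0.1794, 0.2990, 0.3042]

t=0: π = [0.3333, 0.2500, 0.1667, 0.2500]
t=1: π = [0.1875, 0.2083, 0.3125, 0.2917]
t=2: π = [0.2318, 0.1719, 0.3021, 0.2943]
t=3: π = [0.2145, 0.1829, 0.3014, 0.3011]
t=4: π = [0.2193, 0.1786, 0.2997, 0.3024]
t=5: π = [0.2172, 0.1798, 0.2994, 0.3036]
t=6: π = [0.2177, 0.1793, 0.2991, 0.3039]
t=7: π = [0.2174, 0.1794, 0.2990, 0.3042]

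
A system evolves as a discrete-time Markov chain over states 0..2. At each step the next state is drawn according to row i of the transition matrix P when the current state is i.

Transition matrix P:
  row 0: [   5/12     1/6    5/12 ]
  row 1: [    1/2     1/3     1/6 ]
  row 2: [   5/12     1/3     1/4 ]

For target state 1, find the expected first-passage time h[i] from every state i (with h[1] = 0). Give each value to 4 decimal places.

First-step conditioning: h[1] = 0; for i ≠ 1, h[i] = 1 + Σ_k P[i][k]·h[k].
  h[0] = 1 + 5/12·h[0] + 5/12·h[2]
  h[2] = 1 + 5/12·h[0] + 1/4·h[2]
Solving the 2×2 linear system over states ≠ 1 gives exactly h = [84/19, 0, 72/19] (h[1] = 0 is the target).

h = [4.4211, 0.0000, 3.7895]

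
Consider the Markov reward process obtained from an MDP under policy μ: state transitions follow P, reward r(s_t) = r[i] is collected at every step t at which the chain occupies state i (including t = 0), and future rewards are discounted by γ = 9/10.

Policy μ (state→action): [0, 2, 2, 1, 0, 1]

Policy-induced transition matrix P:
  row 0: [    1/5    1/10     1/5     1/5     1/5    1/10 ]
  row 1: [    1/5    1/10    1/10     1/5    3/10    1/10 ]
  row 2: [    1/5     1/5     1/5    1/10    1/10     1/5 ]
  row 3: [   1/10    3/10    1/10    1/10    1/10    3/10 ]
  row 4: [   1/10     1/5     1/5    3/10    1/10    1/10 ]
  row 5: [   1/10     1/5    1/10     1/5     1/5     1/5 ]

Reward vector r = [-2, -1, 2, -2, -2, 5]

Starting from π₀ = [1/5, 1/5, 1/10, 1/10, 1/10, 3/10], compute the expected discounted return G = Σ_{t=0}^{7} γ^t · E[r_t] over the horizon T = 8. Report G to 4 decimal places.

t=0: π = [0.2000, 0.2000, 0.1000, 0.1000, 0.1000, 0.3000], E[r] = 0.7000, γ^t·E[r] = 0.700000, running G = 0.700000
t=1: π = [0.1500, 0.1700, 0.1400, 0.1900, 0.1900, 0.1600], E[r] = -0.1500, γ^t·E[r] = -0.135000, running G = 0.565000
t=2: π = [0.1460, 0.1870, 0.1480, 0.1860, 0.1650, 0.1680], E[r] = -0.0450, γ^t·E[r] = -0.036450, running G = 0.528550
t=3: π = [0.1481, 0.1853, 0.1459, 0.1831, 0.1688, 0.1688], E[r] = -0.0495, γ^t·E[r] = -0.036086, running G = 0.492465
t=4: π = [0.1479, 0.1850, 0.1463, 0.1840, 0.1688, 0.1681], E[r] = -0.0533, γ^t·E[r] = -0.034957, running G = 0.457507
t=5: π = [0.1479, 0.1851, 0.1463, 0.1838, 0.1686, 0.1682], E[r] = -0.0521, γ^t·E[r] = -0.030751, running G = 0.426757
t=6: π = [0.1479, 0.1851, 0.1463, 0.1838, 0.1686, 0.1682], E[r] = -0.0522, γ^t·E[r] = -0.027760, running G = 0.398997
t=7: π = [0.1479, 0.1851, 0.1463, 0.1839, 0.1686, 0.1682], E[r] = -0.0522, γ^t·E[r] = -0.024987, running G = 0.374010

G = 0.3740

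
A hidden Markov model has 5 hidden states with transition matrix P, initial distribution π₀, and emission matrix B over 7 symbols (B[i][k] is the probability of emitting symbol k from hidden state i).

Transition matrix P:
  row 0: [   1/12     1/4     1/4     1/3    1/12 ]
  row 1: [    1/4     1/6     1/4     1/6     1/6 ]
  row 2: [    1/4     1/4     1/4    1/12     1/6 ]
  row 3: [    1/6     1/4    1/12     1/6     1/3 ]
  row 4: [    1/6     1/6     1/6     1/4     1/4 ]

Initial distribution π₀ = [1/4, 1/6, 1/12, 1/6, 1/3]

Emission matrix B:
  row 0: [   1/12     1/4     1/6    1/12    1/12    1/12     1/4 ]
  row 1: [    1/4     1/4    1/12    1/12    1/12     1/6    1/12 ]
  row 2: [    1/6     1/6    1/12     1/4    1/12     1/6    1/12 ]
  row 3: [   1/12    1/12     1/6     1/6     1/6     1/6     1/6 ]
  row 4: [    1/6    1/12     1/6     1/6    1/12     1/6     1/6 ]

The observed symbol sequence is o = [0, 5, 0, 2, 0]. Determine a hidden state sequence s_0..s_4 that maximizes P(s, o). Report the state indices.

path = [4, 3, 1, 0, 1]

t=0: δ = [2.083e-02, 4.167e-02, 1.389e-02, 1.389e-02, 5.556e-02]  (obs o_0=0)
t=1: δ = [8.681e-04, 1.543e-03, 1.736e-03, 2.315e-03, 2.315e-03]  ψ = [1, 4, 1, 4, 4]  (obs o_1=5)
t=2: δ = [3.617e-05, 1.447e-04, 7.234e-05, 4.823e-05, 1.286e-04]  ψ = [2, 3, 2, 4, 3]  (obs o_2=0)
t=3: δ = [6.028e-06, 2.009e-06, 3.014e-06, 5.358e-06, 5.358e-06]  ψ = [1, 1, 1, 4, 4]  (obs o_3=2)
t=4: δ = [7.442e-08, 3.768e-07, 2.512e-07, 1.674e-07, 2.977e-07]  ψ = [3, 0, 0, 0, 3]  (obs o_4=0)
backtrack: best end state = 1; path = [4, 3, 1, 0, 1]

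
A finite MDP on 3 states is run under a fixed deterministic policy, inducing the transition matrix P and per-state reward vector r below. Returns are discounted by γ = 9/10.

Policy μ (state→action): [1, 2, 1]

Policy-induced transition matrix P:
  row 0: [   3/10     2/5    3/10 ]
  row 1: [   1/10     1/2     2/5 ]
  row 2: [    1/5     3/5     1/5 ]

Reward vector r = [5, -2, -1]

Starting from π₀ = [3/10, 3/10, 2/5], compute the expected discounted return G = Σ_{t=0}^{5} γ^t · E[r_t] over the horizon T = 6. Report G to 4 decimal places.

t=0: π = [0.3000, 0.3000, 0.4000], E[r] = 0.5000, γ^t·E[r] = 0.500000, running G = 0.500000
t=1: π = [0.2000, 0.5100, 0.2900], E[r] = -0.3100, γ^t·E[r] = -0.279000, running G = 0.221000
t=2: π = [0.1690, 0.5090, 0.3220], E[r] = -0.4950, γ^t·E[r] = -0.400950, running G = -0.179950
t=3: π = [0.1660, 0.5153, 0.3187], E[r] = -0.5193, γ^t·E[r] = -0.378570, running G = -0.558520
t=4: π = [0.1651, 0.5153, 0.3197], E[r] = -0.5249, γ^t·E[r] = -0.344354, running G = -0.902874
t=5: π = [0.1650, 0.5155, 0.3196], E[r] = -0.5256, γ^t·E[r] = -0.310349, running G = -1.213223

G = -1.2132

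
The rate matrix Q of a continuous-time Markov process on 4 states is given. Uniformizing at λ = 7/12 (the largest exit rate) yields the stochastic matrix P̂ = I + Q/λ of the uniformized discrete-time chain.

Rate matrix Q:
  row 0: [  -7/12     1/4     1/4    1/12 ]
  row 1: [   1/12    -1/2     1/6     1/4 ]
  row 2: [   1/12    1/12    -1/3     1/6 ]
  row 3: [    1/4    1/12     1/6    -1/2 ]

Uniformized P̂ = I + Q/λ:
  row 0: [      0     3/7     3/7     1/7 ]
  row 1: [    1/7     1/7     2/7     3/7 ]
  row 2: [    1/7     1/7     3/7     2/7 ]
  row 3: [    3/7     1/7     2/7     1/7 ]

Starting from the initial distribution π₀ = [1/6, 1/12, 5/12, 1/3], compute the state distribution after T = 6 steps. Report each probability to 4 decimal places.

π = [0.1879, 0.1964, 0.3646, 0.2512]

t=0: π = [0.1667, 0.0833, 0.4167, 0.3333]
t=1: π = [0.2143, 0.1905, 0.3690, 0.2262]
t=2: π = [0.1769, 0.2041, 0.3690, 0.2500]
t=3: π = [0.1890, 0.1934, 0.3637, 0.2539]
t=4: π = [0.1884, 0.1969, 0.3647, 0.2501]
t=5: π = [0.1874, 0.1967, 0.3647, 0.2512]
t=6: π = [0.1879, 0.1964, 0.3646, 0.2512]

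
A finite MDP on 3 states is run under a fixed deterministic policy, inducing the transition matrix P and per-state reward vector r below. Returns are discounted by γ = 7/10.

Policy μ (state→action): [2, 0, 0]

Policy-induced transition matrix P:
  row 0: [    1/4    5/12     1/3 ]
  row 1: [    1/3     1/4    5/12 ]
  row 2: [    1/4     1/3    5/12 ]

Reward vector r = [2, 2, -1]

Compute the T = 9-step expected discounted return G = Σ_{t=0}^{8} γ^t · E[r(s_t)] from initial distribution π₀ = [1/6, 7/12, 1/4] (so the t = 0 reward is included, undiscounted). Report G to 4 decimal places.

G = 3.0346

t=0: π = [0.1667, 0.5833, 0.2500], E[r] = 1.2500, γ^t·E[r] = 1.250000, running G = 1.250000
t=1: π = [0.2986, 0.2986, 0.4028], E[r] = 0.7917, γ^t·E[r] = 0.554167, running G = 1.804167
t=2: π = [0.2749, 0.3333, 0.3918], E[r] = 0.8247, γ^t·E[r] = 0.404080, running G = 2.208247
t=3: π = [0.2778, 0.3285, 0.3938], E[r] = 0.8187, γ^t·E[r] = 0.280821, running G = 2.489068
t=4: π = [0.2774, 0.3291, 0.3935], E[r] = 0.8194, γ^t·E[r] = 0.196749, running G = 2.685816
t=5: π = [0.2774, 0.3290, 0.3936], E[r] = 0.8193, γ^t·E[r] = 0.137707, running G = 2.823523
t=6: π = [0.2774, 0.3290, 0.3935], E[r] = 0.8194, γ^t·E[r] = 0.096396, running G = 2.919920
t=7: π = [0.2774, 0.3290, 0.3935], E[r] = 0.8194, γ^t·E[r] = 0.067477, running G = 2.987397
t=8: π = [0.2774, 0.3290, 0.3935], E[r] = 0.8194, γ^t·E[r] = 0.047234, running G = 3.034631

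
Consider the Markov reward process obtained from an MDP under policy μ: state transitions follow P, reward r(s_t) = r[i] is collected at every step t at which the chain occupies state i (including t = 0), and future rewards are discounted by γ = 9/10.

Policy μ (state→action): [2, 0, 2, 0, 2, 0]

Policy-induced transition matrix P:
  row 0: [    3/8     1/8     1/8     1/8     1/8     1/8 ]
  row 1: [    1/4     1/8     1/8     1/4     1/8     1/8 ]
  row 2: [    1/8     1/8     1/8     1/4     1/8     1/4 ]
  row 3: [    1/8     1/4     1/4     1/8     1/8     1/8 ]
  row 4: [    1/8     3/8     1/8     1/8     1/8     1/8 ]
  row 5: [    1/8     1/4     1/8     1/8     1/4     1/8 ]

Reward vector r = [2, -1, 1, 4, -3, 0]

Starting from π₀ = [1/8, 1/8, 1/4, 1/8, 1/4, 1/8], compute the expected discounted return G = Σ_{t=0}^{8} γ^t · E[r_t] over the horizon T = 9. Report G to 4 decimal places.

G = 3.0904

t=0: π = [0.1250, 0.1250, 0.2500, 0.1250, 0.2500, 0.1250], E[r] = 0.1250, γ^t·E[r] = 0.125000, running G = 0.125000
t=1: π = [0.1719, 0.2188, 0.1406, 0.1719, 0.1406, 0.1563], E[r] = 0.5313, γ^t·E[r] = 0.478125, running G = 0.603125
t=2: π = [0.1953, 0.2012, 0.1465, 0.1699, 0.1445, 0.1426], E[r] = 0.5820, γ^t·E[r] = 0.471445, running G = 1.074570
t=3: π = [0.1990, 0.2002, 0.1462, 0.1685, 0.1428, 0.1433], E[r] = 0.5894, γ^t·E[r] = 0.429640, running G = 1.504210
t=4: π = [0.1998, 0.1997, 0.1461, 0.1683, 0.1429, 0.1433], E[r] = 0.5904, γ^t·E[r] = 0.387357, running G = 1.891567
t=5: π = [0.1999, 0.1997, 0.1460, 0.1682, 0.1429, 0.1433], E[r] = 0.5903, γ^t·E[r] = 0.348567, running G = 2.240134
t=6: π = [0.1999, 0.1997, 0.1460, 0.1682, 0.1429, 0.1433], E[r] = 0.5904, γ^t·E[r] = 0.313747, running G = 2.553882
t=7: π = [0.1999, 0.1997, 0.1460, 0.1682, 0.1429, 0.1433], E[r] = 0.5904, γ^t·E[r] = 0.282374, running G = 2.836256
t=8: π = [0.1999, 0.1997, 0.1460, 0.1682, 0.1429, 0.1433], E[r] = 0.5904, γ^t·E[r] = 0.254138, running G = 3.090393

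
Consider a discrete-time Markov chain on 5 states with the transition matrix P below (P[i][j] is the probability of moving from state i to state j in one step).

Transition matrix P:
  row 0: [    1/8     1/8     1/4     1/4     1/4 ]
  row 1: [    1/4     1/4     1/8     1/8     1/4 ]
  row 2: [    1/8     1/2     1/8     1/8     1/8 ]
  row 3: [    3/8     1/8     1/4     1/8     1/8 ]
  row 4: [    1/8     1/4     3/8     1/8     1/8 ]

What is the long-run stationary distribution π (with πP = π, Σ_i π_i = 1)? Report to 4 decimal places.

π = [0.1949, 0.2603, 0.2135, 0.1494, 0.1819]

Balance equations π_j = Σ_i π_i·P[i][j]:
  π_0 = 1/8·π_0 + 1/4·π_1 + 1/8·π_2 + 3/8·π_3 + 1/8·π_4
  π_1 = 1/8·π_0 + 1/4·π_1 + 1/2·π_2 + 1/8·π_3 + 1/4·π_4
  π_2 = 1/4·π_0 + 1/8·π_1 + 1/8·π_2 + 1/4·π_3 + 3/8·π_4
  π_3 = 1/4·π_0 + 1/8·π_1 + 1/8·π_2 + 1/8·π_3 + 1/8·π_4
  normalize: π_0 + π_1 + π_2 + π_3 + π_4 = 1
Solving the linear system gives exactly π = [259/1329, 346/1329, 1135/5316, 397/2658, 967/5316].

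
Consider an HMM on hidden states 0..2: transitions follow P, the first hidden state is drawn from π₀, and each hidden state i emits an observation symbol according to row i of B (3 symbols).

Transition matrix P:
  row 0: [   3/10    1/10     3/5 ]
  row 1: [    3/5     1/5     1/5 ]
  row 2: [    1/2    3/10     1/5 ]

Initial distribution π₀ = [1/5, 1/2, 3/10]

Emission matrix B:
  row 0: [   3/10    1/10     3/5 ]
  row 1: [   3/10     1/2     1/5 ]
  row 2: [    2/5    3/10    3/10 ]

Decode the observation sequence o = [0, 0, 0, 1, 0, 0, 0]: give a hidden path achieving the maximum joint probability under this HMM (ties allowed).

t=0: δ = [6.000e-02, 1.500e-01, 1.200e-01]  (obs o_0=0)
t=1: δ = [2.700e-02, 1.080e-02, 1.440e-02]  ψ = [1, 2, 0]  (obs o_1=0)
t=2: δ = [2.430e-03, 1.296e-03, 6.480e-03]  ψ = [0, 2, 0]  (obs o_2=0)
t=3: δ = [3.240e-04, 9.720e-04, 4.374e-04]  ψ = [2, 2, 0]  (obs o_3=1)
t=4: δ = [1.750e-04, 5.832e-05, 7.776e-05]  ψ = [1, 1, 0]  (obs o_4=0)
t=5: δ = [1.575e-05, 6.998e-06, 4.199e-05]  ψ = [0, 2, 0]  (obs o_5=0)
t=6: δ = [6.299e-06, 3.779e-06, 3.779e-06]  ψ = [2, 2, 0]  (obs o_6=0)
backtrack: best end state = 0; path = [1, 0, 2, 1, 0, 2, 0]

path = [1, 0, 2, 1, 0, 2, 0]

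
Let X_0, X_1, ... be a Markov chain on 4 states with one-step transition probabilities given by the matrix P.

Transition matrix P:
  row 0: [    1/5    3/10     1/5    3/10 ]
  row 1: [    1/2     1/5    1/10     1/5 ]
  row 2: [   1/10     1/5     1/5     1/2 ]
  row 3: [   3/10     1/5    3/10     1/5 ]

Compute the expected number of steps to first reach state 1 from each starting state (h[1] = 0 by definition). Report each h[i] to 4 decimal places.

h = [4.0755, 0.0000, 4.5660, 4.4906]

First-step conditioning: h[1] = 0; for i ≠ 1, h[i] = 1 + Σ_k P[i][k]·h[k].
  h[0] = 1 + 1/5·h[0] + 1/5·h[2] + 3/10·h[3]
  h[2] = 1 + 1/10·h[0] + 1/5·h[2] + 1/2·h[3]
  h[3] = 1 + 3/10·h[0] + 3/10·h[2] + 1/5·h[3]
Solving the 3×3 linear system over states ≠ 1 gives exactly h = [216/53, 0, 242/53, 238/53] (h[1] = 0 is the target).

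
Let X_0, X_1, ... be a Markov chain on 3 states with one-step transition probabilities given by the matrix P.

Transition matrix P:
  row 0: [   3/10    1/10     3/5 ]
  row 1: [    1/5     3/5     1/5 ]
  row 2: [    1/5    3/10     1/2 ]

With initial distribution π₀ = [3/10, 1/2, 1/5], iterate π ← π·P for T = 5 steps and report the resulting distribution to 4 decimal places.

π = [0.2222, 0.3652, 0.4126]

t=0: π = [0.3000, 0.5000, 0.2000]
t=1: π = [0.2300, 0.3900, 0.3800]
t=2: π = [0.2230, 0.3710, 0.4060]
t=3: π = [0.2223, 0.3667, 0.4110]
t=4: π = [0.2222, 0.3656, 0.4122]
t=5: π = [0.2222, 0.3652, 0.4126]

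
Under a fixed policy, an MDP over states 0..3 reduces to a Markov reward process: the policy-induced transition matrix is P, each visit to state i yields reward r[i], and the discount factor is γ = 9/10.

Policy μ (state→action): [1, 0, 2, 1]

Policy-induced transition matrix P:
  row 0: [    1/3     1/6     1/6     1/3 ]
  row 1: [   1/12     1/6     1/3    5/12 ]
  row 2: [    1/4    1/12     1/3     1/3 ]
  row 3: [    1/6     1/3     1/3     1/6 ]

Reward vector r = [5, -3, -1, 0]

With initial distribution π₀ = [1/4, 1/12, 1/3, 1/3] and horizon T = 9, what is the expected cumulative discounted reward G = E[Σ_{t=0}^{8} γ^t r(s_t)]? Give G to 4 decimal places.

t=0: π = [0.2500, 0.0833, 0.3333, 0.3333], E[r] = 0.6667, γ^t·E[r] = 0.666667, running G = 0.666667
t=1: π = [0.2292, 0.1944, 0.2917, 0.2847], E[r] = 0.2708, γ^t·E[r] = 0.243750, running G = 0.910417
t=2: π = [0.2130, 0.1898, 0.2951, 0.3021], E[r] = 0.2002, γ^t·E[r] = 0.162188, running G = 1.072604
t=3: π = [0.2109, 0.1924, 0.2978, 0.2988], E[r] = 0.1796, γ^t·E[r] = 0.130922, running G = 1.203526
t=4: π = [0.2106, 0.1916, 0.2982, 0.2996], E[r] = 0.1799, γ^t·E[r] = 0.118046, running G = 1.321572
t=5: π = [0.2106, 0.1917, 0.2982, 0.2994], E[r] = 0.1798, γ^t·E[r] = 0.106144, running G = 1.427716
t=6: π = [0.2106, 0.1917, 0.2982, 0.2994], E[r] = 0.1799, γ^t·E[r] = 0.095598, running G = 1.523314
t=7: π = [0.2107, 0.1917, 0.2982, 0.2994], E[r] = 0.1799, γ^t·E[r] = 0.086035, running G = 1.609349
t=8: π = [0.2107, 0.1917, 0.2982, 0.2994], E[r] = 0.1799, γ^t·E[r] = 0.077434, running G = 1.686782

G = 1.6868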